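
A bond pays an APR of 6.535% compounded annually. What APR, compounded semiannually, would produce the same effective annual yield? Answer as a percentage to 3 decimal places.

6.432%

Compounded annually, EAR = nominal = 0.065350.
Solve (1 + r/2)^2 = 1.065350: r/2 = 1.065350^(1/2) − 1 = 0.032158, so r = 0.064316 = 6.432%.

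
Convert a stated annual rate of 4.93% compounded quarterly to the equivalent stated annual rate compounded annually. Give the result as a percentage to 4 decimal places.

EAR = (1 + 0.0493/4)^4 − 1 = 0.050219.
Compounded annually, the equivalent nominal rate is the EAR itself: 5.0219%.

5.0219%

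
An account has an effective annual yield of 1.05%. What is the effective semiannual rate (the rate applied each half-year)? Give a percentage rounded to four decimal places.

0.5236%

The per-half-year rate i satisfies (1 + i)^2 = 1 + 0.0105.
i = 1.0105^(1/2) − 1 = 0.0052363 = 0.5236%.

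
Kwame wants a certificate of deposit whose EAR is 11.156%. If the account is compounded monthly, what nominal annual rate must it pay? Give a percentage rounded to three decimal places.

10.623%

(1 + r/12)^12 − 1 = 0.11156, so 1 + r/12 = 1.11156^(1/12).
r/12 = 0.008853, so r = 0.106232 = 10.623%.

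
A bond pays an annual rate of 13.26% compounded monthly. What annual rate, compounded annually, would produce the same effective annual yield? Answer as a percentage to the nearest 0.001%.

EAR = (1 + 0.1326/12)^12 − 1 = 0.140963.
Compounded annually, the equivalent nominal rate is the EAR itself: 14.096%.

14.096%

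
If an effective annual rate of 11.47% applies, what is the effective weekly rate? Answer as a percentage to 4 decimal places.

The per-week rate i satisfies (1 + i)^52 = 1 + 0.1147.
i = 1.1147^(1/52) − 1 = 0.0020904 = 0.2090%.

0.2090%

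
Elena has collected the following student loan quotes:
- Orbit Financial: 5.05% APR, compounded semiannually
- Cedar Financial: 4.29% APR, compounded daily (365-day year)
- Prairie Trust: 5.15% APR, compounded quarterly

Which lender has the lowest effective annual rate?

Cedar Financial

Orbit Financial: (1 + 0.0505/2)^2 − 1 = 5.114%
Cedar Financial: (1 + 0.0429/365)^365 − 1 = 4.383%
Prairie Trust: (1 + 0.0515/4)^4 − 1 = 5.250%
The lowest effective annual rate is Cedar Financial at 4.383%.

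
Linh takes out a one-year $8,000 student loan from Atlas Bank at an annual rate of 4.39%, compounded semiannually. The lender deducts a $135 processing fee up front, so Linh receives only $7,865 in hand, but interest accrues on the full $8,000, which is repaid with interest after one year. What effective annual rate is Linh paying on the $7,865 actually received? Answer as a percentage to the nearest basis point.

6.23%

Amount owed after one year: 8,000 × (1 + 0.0439/2)^2 = 8,000 × 1.044382 = $8,355.05.
Effective rate on net proceeds: 8,355.05 / 7,865 − 1 = 0.062308 = 6.23%.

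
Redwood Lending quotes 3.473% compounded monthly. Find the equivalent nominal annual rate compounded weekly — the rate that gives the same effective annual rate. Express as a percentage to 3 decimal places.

EAR = (1 + 0.03473/12)^12 − 1 = 0.035288.
Solve (1 + r/52)^52 = 1.035288: r/52 = 1.035288^(1/52) − 1 = 0.000667, so r = 0.034691 = 3.469%.

3.469%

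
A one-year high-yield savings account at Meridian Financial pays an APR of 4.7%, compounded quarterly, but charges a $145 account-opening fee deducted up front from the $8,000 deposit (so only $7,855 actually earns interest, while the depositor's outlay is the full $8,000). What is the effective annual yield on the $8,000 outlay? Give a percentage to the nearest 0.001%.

Value after one year: 7,855 × (1 + 0.047/4)^4 = 7,855 × 1.047835 = $8,230.74.
Effective yield on the $8,000 outlay: 8,230.74 / 8,000 − 1 = 0.028843 = 2.884%.

2.884%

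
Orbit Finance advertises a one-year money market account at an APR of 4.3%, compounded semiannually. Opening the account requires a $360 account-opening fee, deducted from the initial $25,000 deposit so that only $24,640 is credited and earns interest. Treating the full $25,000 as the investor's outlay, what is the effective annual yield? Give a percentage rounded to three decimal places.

Value after one year: 24,640 × (1 + 0.043/2)^2 = 24,640 × 1.043462 = $25,710.91.
Effective yield on the $25,000 outlay: 25,710.91 / 25,000 − 1 = 0.028436 = 2.844%.

2.844%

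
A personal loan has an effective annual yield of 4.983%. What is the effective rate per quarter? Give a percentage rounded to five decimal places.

The per-quarter rate i satisfies (1 + i)^4 = 1 + 0.04983.
i = 1.04983^(1/4) − 1 = 0.0122313 = 1.22313%.

1.22313%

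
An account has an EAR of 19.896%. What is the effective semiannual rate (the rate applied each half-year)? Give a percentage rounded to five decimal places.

The per-half-year rate i satisfies (1 + i)^2 = 1 + 0.19896.
i = 1.19896^(1/2) − 1 = 0.0949703 = 9.49703%.

9.49703%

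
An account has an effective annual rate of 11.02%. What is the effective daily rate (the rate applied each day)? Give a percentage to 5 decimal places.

The per-day rate i satisfies (1 + i)^365 = 1 + 0.1102.
i = 1.1102^(1/365) − 1 = 0.0002865 = 0.02865%.

0.02865%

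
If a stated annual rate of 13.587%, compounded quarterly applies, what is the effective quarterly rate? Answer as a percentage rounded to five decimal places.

With a nominal annual rate compounded quarterly, the periodic rate is the nominal rate divided by 4.
i = 0.13587 / 4 = 0.0339675 = 3.39675%.

3.39675%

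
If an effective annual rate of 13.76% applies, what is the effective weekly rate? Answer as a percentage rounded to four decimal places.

The per-week rate i satisfies (1 + i)^52 = 1 + 0.1376.
i = 1.1376^(1/52) − 1 = 0.0024823 = 0.2482%.

0.2482%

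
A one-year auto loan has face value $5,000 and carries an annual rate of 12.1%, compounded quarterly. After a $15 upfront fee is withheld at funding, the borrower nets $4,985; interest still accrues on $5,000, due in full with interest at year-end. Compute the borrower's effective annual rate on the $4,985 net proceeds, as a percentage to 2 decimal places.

13.00%

Amount owed after one year: 5,000 × (1 + 0.121/4)^4 = 5,000 × 1.126602 = $5,633.01.
Effective rate on net proceeds: 5,633.01 / 4,985 − 1 = 0.129992 = 13.00%.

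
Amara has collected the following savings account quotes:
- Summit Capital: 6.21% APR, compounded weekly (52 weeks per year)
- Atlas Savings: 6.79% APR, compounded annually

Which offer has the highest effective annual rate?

Atlas Savings

Summit Capital: (1 + 0.0621/52)^52 − 1 = 6.403%
Atlas Savings: compounded annually, EAR = 6.790%
The highest effective annual rate is Atlas Savings at 6.790%.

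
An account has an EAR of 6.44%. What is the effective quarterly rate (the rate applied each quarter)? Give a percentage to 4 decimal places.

1.5725%

The per-quarter rate i satisfies (1 + i)^4 = 1 + 0.0644.
i = 1.0644^(1/4) − 1 = 0.0157252 = 1.5725%.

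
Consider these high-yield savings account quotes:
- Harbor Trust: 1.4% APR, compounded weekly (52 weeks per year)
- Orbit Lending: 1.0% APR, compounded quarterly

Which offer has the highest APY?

Harbor Trust: (1 + 0.014/52)^52 − 1 = 1.410%
Orbit Lending: (1 + 0.010/4)^4 − 1 = 1.004%
The highest effective annual rate is Harbor Trust at 1.410%.

Harbor Trust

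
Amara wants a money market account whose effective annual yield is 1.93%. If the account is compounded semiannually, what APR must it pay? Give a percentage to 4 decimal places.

(1 + r/2)^2 − 1 = 0.0193, so 1 + r/2 = 1.0193^(1/2).
r/2 = 0.009604, so r = 0.019208 = 1.9208%.

1.9208%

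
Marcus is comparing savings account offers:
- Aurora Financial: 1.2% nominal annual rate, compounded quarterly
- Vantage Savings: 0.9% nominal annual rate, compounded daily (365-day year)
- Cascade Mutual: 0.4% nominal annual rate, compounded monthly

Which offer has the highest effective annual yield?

Aurora Financial: (1 + 0.012/4)^4 − 1 = 1.205%
Vantage Savings: (1 + 0.009/365)^365 − 1 = 0.904%
Cascade Mutual: (1 + 0.004/12)^12 − 1 = 0.401%
The highest effective annual rate is Aurora Financial at 1.205%.

Aurora Financial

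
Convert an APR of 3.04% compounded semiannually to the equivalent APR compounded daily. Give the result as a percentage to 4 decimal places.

3.0173%

EAR = (1 + 0.0304/2)^2 − 1 = 0.030631.
Solve (1 + r/365)^365 = 1.030631: r/365 = 1.030631^(1/365) − 1 = 0.000083, so r = 0.030173 = 3.0173%.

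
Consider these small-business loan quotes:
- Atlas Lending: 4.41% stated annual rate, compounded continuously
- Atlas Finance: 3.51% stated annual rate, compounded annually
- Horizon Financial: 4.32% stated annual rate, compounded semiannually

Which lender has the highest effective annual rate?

Atlas Lending

Atlas Lending: e^0.0441 − 1 = 4.509%
Atlas Finance: compounded annually, EAR = 3.510%
Horizon Financial: (1 + 0.0432/2)^2 − 1 = 4.367%
The highest effective annual rate is Atlas Lending at 4.509%.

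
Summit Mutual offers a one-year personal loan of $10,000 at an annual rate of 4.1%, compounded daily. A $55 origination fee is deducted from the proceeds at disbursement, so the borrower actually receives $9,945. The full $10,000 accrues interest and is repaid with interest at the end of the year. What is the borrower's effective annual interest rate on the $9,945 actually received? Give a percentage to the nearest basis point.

4.76%

Amount owed after one year: 10,000 × (1 + 0.041/365)^365 = 10,000 × 1.041850 = $10,418.50.
Effective rate on net proceeds: 10,418.50 / 9,945 − 1 = 0.047612 = 4.76%.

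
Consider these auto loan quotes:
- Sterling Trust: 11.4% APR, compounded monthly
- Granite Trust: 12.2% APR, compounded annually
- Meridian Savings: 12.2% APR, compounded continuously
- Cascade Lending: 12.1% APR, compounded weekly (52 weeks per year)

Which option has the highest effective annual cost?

Sterling Trust: (1 + 0.114/12)^12 − 1 = 12.015%
Granite Trust: compounded annually, EAR = 12.200%
Meridian Savings: e^0.122 − 1 = 12.975%
Cascade Lending: (1 + 0.121/52)^52 − 1 = 12.847%
The highest effective annual rate is Meridian Savings at 12.975%.

Meridian Savings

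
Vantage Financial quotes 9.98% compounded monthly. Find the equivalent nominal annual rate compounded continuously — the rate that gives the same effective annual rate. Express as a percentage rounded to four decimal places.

9.9387%

EAR = (1 + 0.0998/12)^12 − 1 = 0.104494.
Equivalent continuous rate: r = ln(1 + 0.104494) = 0.099387 = 9.9387%.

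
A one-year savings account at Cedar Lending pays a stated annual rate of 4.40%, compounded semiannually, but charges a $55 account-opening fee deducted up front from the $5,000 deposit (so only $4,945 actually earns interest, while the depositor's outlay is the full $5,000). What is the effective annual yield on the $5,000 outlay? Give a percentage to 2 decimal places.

3.30%

Value after one year: 4,945 × (1 + 0.0440/2)^2 = 4,945 × 1.044484 = $5,164.97.
Effective yield on the $5,000 outlay: 5,164.97 / 5,000 − 1 = 0.032995 = 3.30%.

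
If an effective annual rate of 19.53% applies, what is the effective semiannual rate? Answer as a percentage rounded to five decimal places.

The per-half-year rate i satisfies (1 + i)^2 = 1 + 0.1953.
i = 1.1953^(1/2) − 1 = 0.0932978 = 9.32978%.

9.32978%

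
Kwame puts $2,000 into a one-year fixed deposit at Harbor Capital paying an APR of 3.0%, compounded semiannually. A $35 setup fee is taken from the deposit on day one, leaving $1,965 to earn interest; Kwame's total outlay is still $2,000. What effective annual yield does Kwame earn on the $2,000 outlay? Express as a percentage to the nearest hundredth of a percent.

Value after one year: 1,965 × (1 + 0.030/2)^2 = 1,965 × 1.030225 = $2,024.39.
Effective yield on the $2,000 outlay: 2,024.39 / 2,000 − 1 = 0.012196 = 1.22%.

1.22%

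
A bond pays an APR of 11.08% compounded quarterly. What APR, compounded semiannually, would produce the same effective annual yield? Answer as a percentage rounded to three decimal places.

EAR = (1 + 0.1108/4)^4 − 1 = 0.115489.
Solve (1 + r/2)^2 = 1.115489: r/2 = 1.115489^(1/2) − 1 = 0.056167, so r = 0.112335 = 11.233%.

11.233%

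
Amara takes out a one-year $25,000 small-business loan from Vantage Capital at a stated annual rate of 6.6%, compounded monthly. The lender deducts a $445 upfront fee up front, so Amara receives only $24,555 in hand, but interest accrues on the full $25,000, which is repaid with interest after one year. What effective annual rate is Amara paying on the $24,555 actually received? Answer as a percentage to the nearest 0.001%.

Amount owed after one year: 25,000 × (1 + 0.066/12)^12 = 25,000 × 1.068034 = $26,700.84.
Effective rate on net proceeds: 26,700.84 / 24,555 − 1 = 0.087389 = 8.739%.

8.739%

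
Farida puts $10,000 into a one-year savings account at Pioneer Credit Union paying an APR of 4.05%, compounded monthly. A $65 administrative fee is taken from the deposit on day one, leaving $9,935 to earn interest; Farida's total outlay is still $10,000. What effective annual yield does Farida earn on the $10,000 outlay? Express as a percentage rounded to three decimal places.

3.449%

Value after one year: 9,935 × (1 + 0.0405/12)^12 = 9,935 × 1.041260 = $10,344.92.
Effective yield on the $10,000 outlay: 10,344.92 / 10,000 − 1 = 0.034492 = 3.449%.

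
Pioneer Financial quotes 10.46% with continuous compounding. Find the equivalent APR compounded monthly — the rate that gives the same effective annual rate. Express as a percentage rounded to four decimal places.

EAR under continuous compounding: e^0.1046 − 1 = 0.110266.
Solve (1 + r/12)^12 = 1.110266: r/12 = 1.110266^(1/12) − 1 = 0.008755, so r = 0.105057 = 10.5057%.

10.5057%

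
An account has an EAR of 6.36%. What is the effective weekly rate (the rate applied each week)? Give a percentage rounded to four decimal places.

The per-week rate i satisfies (1 + i)^52 = 1 + 0.0636.
i = 1.0636^(1/52) − 1 = 0.0011865 = 0.1186%.

0.1186%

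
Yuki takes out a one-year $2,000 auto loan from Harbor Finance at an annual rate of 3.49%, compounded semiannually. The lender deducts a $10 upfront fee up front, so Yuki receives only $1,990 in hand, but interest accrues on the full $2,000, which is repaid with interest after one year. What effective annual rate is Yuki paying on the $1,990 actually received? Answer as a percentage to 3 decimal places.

4.041%

Amount owed after one year: 2,000 × (1 + 0.0349/2)^2 = 2,000 × 1.035205 = $2,070.41.
Effective rate on net proceeds: 2,070.41 / 1,990 − 1 = 0.040407 = 4.041%.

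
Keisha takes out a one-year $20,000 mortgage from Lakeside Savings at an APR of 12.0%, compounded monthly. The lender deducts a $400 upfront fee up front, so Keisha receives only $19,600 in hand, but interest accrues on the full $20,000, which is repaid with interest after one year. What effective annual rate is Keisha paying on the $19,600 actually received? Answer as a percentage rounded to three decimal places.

14.982%

Amount owed after one year: 20,000 × (1 + 0.120/12)^12 = 20,000 × 1.126825 = $22,536.50.
Effective rate on net proceeds: 22,536.50 / 19,600 − 1 = 0.149821 = 14.982%.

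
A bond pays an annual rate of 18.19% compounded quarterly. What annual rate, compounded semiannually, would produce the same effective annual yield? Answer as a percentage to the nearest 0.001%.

EAR = (1 + 0.1819/4)^4 − 1 = 0.194688.
Solve (1 + r/2)^2 = 1.194688: r/2 = 1.194688^(1/2) − 1 = 0.093018, so r = 0.186036 = 18.604%.

18.604%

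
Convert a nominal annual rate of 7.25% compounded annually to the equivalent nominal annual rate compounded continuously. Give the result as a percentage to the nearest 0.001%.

Compounded annually, EAR = nominal = 0.072500.
Equivalent continuous rate: r = ln(1 + 0.072500) = 0.069992 = 6.999%.

6.999%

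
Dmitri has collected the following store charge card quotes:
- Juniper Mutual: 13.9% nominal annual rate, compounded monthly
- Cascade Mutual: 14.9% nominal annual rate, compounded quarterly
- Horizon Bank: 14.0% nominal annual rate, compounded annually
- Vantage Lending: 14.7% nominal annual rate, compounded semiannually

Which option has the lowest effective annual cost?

Juniper Mutual: (1 + 0.139/12)^12 − 1 = 14.821%
Cascade Mutual: (1 + 0.149/4)^4 − 1 = 15.753%
Horizon Bank: compounded annually, EAR = 14.000%
Vantage Lending: (1 + 0.147/2)^2 − 1 = 15.240%
The lowest effective annual rate is Horizon Bank at 14.000%.

Horizon Bank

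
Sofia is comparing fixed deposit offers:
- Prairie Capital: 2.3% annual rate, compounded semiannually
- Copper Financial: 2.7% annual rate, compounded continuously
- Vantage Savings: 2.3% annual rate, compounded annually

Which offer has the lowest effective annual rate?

Vantage Savings

Prairie Capital: (1 + 0.023/2)^2 − 1 = 2.313%
Copper Financial: e^0.027 − 1 = 2.737%
Vantage Savings: compounded annually, EAR = 2.300%
The lowest effective annual rate is Vantage Savings at 2.300%.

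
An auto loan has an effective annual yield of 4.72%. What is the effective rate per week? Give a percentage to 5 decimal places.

0.08873%

The per-week rate i satisfies (1 + i)^52 = 1 + 0.0472.
i = 1.0472^(1/52) − 1 = 0.0008873 = 0.08873%.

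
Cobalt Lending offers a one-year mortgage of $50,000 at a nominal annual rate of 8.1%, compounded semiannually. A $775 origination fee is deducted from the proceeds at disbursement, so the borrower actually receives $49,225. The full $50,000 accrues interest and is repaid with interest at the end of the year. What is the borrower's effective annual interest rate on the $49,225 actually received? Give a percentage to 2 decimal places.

Amount owed after one year: 50,000 × (1 + 0.081/2)^2 = 50,000 × 1.082640 = $54,132.01.
Effective rate on net proceeds: 54,132.01 / 49,225 − 1 = 0.099685 = 9.97%.

9.97%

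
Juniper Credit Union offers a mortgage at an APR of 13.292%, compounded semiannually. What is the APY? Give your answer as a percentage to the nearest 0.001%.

13.734%

EAR = (1 + 0.13292/2)^2 − 1.
= 1.137337 − 1 = 13.734%.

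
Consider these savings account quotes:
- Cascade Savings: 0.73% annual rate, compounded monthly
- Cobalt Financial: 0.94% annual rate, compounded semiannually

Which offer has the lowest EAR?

Cascade Savings: (1 + 0.0073/12)^12 − 1 = 0.732%
Cobalt Financial: (1 + 0.0094/2)^2 − 1 = 0.942%
The lowest effective annual rate is Cascade Savings at 0.732%.

Cascade Savings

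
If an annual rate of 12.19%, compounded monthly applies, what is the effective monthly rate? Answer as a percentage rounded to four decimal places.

1.0158%

With a nominal annual rate compounded monthly, the periodic rate is the nominal rate divided by 12.
i = 0.1219 / 12 = 0.0101583 = 1.0158%.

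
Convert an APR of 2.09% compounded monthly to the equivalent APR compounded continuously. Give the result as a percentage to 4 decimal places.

EAR = (1 + 0.0209/12)^12 − 1 = 0.021101.
Equivalent continuous rate: r = ln(1 + 0.021101) = 0.020882 = 2.0882%.

2.0882%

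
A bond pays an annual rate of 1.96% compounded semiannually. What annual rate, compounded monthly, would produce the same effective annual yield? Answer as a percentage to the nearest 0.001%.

1.952%

EAR = (1 + 0.0196/2)^2 − 1 = 0.019696.
Solve (1 + r/12)^12 = 1.019696: r/12 = 1.019696^(1/12) − 1 = 0.001627, so r = 0.019520 = 1.952%.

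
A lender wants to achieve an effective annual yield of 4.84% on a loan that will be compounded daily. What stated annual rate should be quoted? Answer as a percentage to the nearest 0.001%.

(1 + r/365)^365 − 1 = 0.0484, so 1 + r/365 = 1.0484^(1/365).
r/365 = 0.000130, so r = 0.047268 = 4.727%.

4.727%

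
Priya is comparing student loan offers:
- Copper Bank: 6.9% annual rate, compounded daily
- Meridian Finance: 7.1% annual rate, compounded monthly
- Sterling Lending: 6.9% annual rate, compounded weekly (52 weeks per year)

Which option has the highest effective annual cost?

Copper Bank: (1 + 0.069/365)^365 − 1 = 7.143%
Meridian Finance: (1 + 0.071/12)^12 − 1 = 7.336%
Sterling Lending: (1 + 0.069/52)^52 − 1 = 7.139%
The highest effective annual rate is Meridian Finance at 7.336%.

Meridian Finance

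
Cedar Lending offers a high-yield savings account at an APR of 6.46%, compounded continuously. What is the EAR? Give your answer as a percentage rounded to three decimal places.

6.673%

With continuous compounding, EAR = e^0.0646 − 1.
e^0.0646 = 1.066732, so EAR = 0.066732 = 6.673%.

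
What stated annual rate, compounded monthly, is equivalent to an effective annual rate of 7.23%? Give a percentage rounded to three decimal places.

(1 + r/12)^12 − 1 = 0.0723, so 1 + r/12 = 1.0723^(1/12).
r/12 = 0.005834, so r = 0.070009 = 7.001%.

7.001%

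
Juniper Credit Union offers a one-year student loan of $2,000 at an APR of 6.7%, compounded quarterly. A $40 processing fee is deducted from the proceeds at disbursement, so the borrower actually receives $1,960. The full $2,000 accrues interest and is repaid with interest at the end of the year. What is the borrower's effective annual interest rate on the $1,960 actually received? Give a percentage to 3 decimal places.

9.051%

Amount owed after one year: 2,000 × (1 + 0.067/4)^4 = 2,000 × 1.068702 = $2,137.40.
Effective rate on net proceeds: 2,137.40 / 1,960 − 1 = 0.090513 = 9.051%.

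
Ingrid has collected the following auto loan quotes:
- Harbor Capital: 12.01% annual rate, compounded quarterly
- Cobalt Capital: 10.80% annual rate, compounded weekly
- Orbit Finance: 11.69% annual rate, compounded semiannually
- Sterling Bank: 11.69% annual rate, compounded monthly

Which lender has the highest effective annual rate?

Harbor Capital

Harbor Capital: (1 + 0.1201/4)^4 − 1 = 12.562%
Cobalt Capital: (1 + 0.1080/52)^52 − 1 = 11.392%
Orbit Finance: (1 + 0.1169/2)^2 − 1 = 12.032%
Sterling Bank: (1 + 0.1169/12)^12 − 1 = 12.337%
The highest effective annual rate is Harbor Capital at 12.562%.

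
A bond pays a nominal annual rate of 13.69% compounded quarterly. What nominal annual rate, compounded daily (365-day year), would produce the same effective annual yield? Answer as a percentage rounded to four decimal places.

13.4634%

EAR = (1 + 0.1369/4)^4 − 1 = 0.144090.
Solve (1 + r/365)^365 = 1.144090: r/365 = 1.144090^(1/365) − 1 = 0.000369, so r = 0.134634 = 13.4634%.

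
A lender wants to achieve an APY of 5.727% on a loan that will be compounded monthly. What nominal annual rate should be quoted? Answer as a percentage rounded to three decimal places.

(1 + r/12)^12 − 1 = 0.05727, so 1 + r/12 = 1.05727^(1/12).
r/12 = 0.004652, so r = 0.055820 = 5.582%.

5.582%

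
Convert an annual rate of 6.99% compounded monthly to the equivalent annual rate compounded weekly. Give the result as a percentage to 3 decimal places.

EAR = (1 + 0.0699/12)^12 − 1 = 0.072183.
Solve (1 + r/52)^52 = 1.072183: r/52 = 1.072183^(1/52) − 1 = 0.001341, so r = 0.069744 = 6.974%.

6.974%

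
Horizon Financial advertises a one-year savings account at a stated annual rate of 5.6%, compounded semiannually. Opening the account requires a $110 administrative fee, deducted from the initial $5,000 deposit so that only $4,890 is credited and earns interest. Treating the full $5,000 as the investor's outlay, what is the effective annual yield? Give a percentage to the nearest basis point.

3.35%

Value after one year: 4,890 × (1 + 0.056/2)^2 = 4,890 × 1.056784 = $5,167.67.
Effective yield on the $5,000 outlay: 5,167.67 / 5,000 − 1 = 0.033535 = 3.35%.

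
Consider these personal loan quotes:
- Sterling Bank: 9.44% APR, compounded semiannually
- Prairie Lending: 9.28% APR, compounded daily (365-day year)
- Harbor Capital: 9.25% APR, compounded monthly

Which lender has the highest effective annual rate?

Prairie Lending

Sterling Bank: (1 + 0.0944/2)^2 − 1 = 9.663%
Prairie Lending: (1 + 0.0928/365)^365 − 1 = 9.723%
Harbor Capital: (1 + 0.0925/12)^12 − 1 = 9.652%
The highest effective annual rate is Prairie Lending at 9.723%.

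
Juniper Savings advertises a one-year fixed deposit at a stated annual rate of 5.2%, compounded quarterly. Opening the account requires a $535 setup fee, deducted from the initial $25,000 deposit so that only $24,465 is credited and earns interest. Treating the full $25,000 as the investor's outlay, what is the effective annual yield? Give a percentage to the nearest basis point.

Value after one year: 24,465 × (1 + 0.052/4)^4 = 24,465 × 1.053023 = $25,762.20.
Effective yield on the $25,000 outlay: 25,762.20 / 25,000 − 1 = 0.030488 = 3.05%.

3.05%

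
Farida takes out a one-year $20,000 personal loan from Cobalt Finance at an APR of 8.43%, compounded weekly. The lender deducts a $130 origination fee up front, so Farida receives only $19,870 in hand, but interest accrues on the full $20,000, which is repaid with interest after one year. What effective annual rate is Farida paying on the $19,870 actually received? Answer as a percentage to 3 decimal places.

9.500%

Amount owed after one year: 20,000 × (1 + 0.0843/52)^52 = 20,000 × 1.087881 = $21,757.62.
Effective rate on net proceeds: 21,757.62 / 19,870 − 1 = 0.094998 = 9.500%.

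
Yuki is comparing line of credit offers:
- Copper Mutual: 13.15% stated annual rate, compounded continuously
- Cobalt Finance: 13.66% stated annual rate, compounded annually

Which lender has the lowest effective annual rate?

Copper Mutual: e^0.1315 − 1 = 14.054%
Cobalt Finance: compounded annually, EAR = 13.660%
The lowest effective annual rate is Cobalt Finance at 13.660%.

Cobalt Finance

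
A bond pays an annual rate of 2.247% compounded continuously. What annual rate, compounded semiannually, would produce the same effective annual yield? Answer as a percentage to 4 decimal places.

EAR under continuous compounding: e^0.02247 − 1 = 0.022724.
Solve (1 + r/2)^2 = 1.022724: r/2 = 1.022724^(1/2) − 1 = 0.011298, so r = 0.022597 = 2.2597%.

2.2597%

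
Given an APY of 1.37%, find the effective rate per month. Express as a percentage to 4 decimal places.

The per-month rate i satisfies (1 + i)^12 = 1 + 0.0137.
i = 1.0137^(1/12) − 1 = 0.0011346 = 0.1135%.

0.1135%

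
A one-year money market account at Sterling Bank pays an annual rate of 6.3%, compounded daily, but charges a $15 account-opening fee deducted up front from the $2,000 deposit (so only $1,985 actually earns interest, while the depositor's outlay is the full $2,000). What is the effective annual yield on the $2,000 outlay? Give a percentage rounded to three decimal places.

Value after one year: 1,985 × (1 + 0.063/365)^365 = 1,985 × 1.065021 = $2,114.07.
Effective yield on the $2,000 outlay: 2,114.07 / 2,000 − 1 = 0.057033 = 5.703%.

5.703%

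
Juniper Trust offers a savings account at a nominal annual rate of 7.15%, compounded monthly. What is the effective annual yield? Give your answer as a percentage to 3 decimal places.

EAR = (1 + 0.0715/12)^12 − 1.
= (1 + 0.005958)^12 − 1 = 1.073890 − 1 = 7.389%.

7.389%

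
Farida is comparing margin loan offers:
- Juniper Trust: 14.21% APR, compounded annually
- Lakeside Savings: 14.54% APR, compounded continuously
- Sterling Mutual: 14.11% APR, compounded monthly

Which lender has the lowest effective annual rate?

Juniper Trust: compounded annually, EAR = 14.210%
Lakeside Savings: e^0.1454 − 1 = 15.650%
Sterling Mutual: (1 + 0.1411/12)^12 − 1 = 15.059%
The lowest effective annual rate is Juniper Trust at 14.210%.

Juniper Trust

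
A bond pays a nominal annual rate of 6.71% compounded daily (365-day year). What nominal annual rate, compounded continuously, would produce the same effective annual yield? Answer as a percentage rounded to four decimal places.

6.7094%

EAR = (1 + 0.0671/365)^365 − 1 = 0.069396.
Equivalent continuous rate: r = ln(1 + 0.069396) = 0.067094 = 6.7094%.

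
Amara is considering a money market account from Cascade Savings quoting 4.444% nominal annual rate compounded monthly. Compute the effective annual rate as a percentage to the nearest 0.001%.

EAR = (1 + 0.04444/12)^12 − 1.
= 1.045356 − 1 = 4.536%.

4.536%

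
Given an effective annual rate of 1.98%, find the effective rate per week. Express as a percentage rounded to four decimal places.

The per-week rate i satisfies (1 + i)^52 = 1 + 0.0198.
i = 1.0198^(1/52) − 1 = 0.0003771 = 0.0377%.

0.0377%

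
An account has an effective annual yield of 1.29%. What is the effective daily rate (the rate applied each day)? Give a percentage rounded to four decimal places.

The per-day rate i satisfies (1 + i)^365 = 1 + 0.0129.
i = 1.0129^(1/365) − 1 = 0.0000351 = 0.0035%.

0.0035%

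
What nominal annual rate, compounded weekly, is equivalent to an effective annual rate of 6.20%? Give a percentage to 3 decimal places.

6.019%

(1 + r/52)^52 − 1 = 0.0620, so 1 + r/52 = 1.0620^(1/52).
r/52 = 0.001157, so r = 0.060189 = 6.019%.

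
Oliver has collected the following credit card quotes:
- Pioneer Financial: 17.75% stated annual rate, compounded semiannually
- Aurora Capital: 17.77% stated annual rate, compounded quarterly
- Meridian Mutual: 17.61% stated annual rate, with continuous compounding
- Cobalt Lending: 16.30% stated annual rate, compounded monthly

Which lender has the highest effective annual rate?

Pioneer Financial: (1 + 0.1775/2)^2 − 1 = 18.538%
Aurora Capital: (1 + 0.1777/4)^4 − 1 = 18.990%
Meridian Mutual: e^0.1761 − 1 = 19.256%
Cobalt Lending: (1 + 0.1630/12)^12 − 1 = 17.575%
The highest effective annual rate is Meridian Mutual at 19.256%.

Meridian Mutual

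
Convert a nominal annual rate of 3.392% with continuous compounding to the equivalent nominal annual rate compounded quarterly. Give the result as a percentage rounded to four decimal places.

3.4064%

EAR under continuous compounding: e^0.03392 − 1 = 0.034502.
Solve (1 + r/4)^4 = 1.034502: r/4 = 1.034502^(1/4) − 1 = 0.008516, so r = 0.034064 = 3.4064%.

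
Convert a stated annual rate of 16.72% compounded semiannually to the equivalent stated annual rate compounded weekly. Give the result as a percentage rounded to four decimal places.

EAR = (1 + 0.1672/2)^2 − 1 = 0.174189.
Solve (1 + r/52)^52 = 1.174189: r/52 = 1.174189^(1/52) − 1 = 0.003093, so r = 0.160826 = 16.0826%.

16.0826%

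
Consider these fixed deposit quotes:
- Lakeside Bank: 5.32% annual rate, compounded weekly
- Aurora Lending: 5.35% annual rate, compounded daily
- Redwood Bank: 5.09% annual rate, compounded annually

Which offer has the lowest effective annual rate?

Redwood Bank

Lakeside Bank: (1 + 0.0532/52)^52 − 1 = 5.461%
Aurora Lending: (1 + 0.0535/365)^365 − 1 = 5.495%
Redwood Bank: compounded annually, EAR = 5.090%
The lowest effective annual rate is Redwood Bank at 5.090%.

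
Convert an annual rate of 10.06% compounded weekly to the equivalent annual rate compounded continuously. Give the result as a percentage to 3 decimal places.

10.050%

EAR = (1 + 0.1006/52)^52 − 1 = 0.105727.
Equivalent continuous rate: r = ln(1 + 0.105727) = 0.100503 = 10.050%.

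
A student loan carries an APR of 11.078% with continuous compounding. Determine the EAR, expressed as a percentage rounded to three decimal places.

11.715%

With continuous compounding, EAR = e^0.11078 − 1.
e^0.11078 = 1.117149, so EAR = 0.117149 = 11.715%.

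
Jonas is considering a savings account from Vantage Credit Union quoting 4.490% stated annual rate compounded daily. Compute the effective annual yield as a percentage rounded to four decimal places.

EAR = (1 + 0.04490/365)^365 − 1.
= 1.045920 − 1 = 4.5920%.

4.5920%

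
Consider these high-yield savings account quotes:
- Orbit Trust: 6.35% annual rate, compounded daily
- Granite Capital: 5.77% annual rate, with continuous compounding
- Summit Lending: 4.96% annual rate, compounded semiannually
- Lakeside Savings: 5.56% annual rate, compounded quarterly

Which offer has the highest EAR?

Orbit Trust

Orbit Trust: (1 + 0.0635/365)^365 − 1 = 6.555%
Granite Capital: e^0.0577 − 1 = 5.940%
Summit Lending: (1 + 0.0496/2)^2 − 1 = 5.022%
Lakeside Savings: (1 + 0.0556/4)^4 − 1 = 5.677%
The highest effective annual rate is Orbit Trust at 6.555%.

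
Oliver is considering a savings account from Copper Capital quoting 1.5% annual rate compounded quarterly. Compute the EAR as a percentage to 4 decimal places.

1.5085%

EAR = (1 + 0.015/4)^4 − 1.
= (1 + 0.003750)^4 − 1 = 1.015085 − 1 = 1.5085%.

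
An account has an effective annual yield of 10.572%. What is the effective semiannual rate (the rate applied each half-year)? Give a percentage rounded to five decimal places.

The per-half-year rate i satisfies (1 + i)^2 = 1 + 0.10572.
i = 1.10572^(1/2) − 1 = 0.0515322 = 5.15322%.

5.15322%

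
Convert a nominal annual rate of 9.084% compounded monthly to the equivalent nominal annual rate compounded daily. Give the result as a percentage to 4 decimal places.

EAR = (1 + 0.09084/12)^12 − 1 = 0.094719.
Solve (1 + r/365)^365 = 1.094719: r/365 = 1.094719^(1/365) − 1 = 0.000248, so r = 0.090509 = 9.0509%.

9.0509%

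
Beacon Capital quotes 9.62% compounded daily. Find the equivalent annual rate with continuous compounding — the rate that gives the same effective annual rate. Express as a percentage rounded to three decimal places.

9.619%

EAR = (1 + 0.0962/365)^365 − 1 = 0.100965.
Equivalent continuous rate: r = ln(1 + 0.100965) = 0.096187 = 9.619%.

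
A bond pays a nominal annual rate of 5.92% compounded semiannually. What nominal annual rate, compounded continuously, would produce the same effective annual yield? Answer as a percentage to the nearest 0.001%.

EAR = (1 + 0.0592/2)^2 − 1 = 0.060076.
Equivalent continuous rate: r = ln(1 + 0.060076) = 0.058341 = 5.834%.

5.834%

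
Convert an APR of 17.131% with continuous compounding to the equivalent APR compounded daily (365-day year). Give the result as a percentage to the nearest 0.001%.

EAR under continuous compounding: e^0.17131 − 1 = 0.186859.
Solve (1 + r/365)^365 = 1.186859: r/365 = 1.186859^(1/365) − 1 = 0.000469, so r = 0.171350 = 17.135%.

17.135%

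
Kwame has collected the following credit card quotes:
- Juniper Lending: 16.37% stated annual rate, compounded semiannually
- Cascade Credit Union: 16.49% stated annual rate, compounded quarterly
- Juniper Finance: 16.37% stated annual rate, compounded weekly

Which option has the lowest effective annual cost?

Juniper Lending

Juniper Lending: (1 + 0.1637/2)^2 − 1 = 17.040%
Cascade Credit Union: (1 + 0.1649/4)^4 − 1 = 17.538%
Juniper Finance: (1 + 0.1637/52)^52 − 1 = 17.756%
The lowest effective annual rate is Juniper Lending at 17.040%.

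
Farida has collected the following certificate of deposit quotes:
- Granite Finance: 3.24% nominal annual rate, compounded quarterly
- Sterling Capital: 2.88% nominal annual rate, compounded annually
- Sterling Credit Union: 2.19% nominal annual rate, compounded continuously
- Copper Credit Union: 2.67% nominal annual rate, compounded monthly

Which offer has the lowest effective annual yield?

Sterling Credit Union

Granite Finance: (1 + 0.0324/4)^4 − 1 = 3.280%
Sterling Capital: compounded annually, EAR = 2.880%
Sterling Credit Union: e^0.0219 − 1 = 2.214%
Copper Credit Union: (1 + 0.0267/12)^12 − 1 = 2.703%
The lowest effective annual rate is Sterling Credit Union at 2.214%.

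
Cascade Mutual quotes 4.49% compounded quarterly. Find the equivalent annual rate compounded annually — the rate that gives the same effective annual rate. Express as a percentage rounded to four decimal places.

EAR = (1 + 0.0449/4)^4 − 1 = 0.045662.
Compounded annually, the equivalent nominal rate is the EAR itself: 4.5662%.

4.5662%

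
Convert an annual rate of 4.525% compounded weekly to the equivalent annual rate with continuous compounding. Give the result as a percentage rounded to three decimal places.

4.523%

EAR = (1 + 0.04525/52)^52 − 1 = 0.046269.
Equivalent continuous rate: r = ln(1 + 0.046269) = 0.045230 = 4.523%.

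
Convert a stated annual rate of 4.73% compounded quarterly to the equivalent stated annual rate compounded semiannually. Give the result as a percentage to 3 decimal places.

EAR = (1 + 0.0473/4)^4 − 1 = 0.048146.
Solve (1 + r/2)^2 = 1.048146: r/2 = 1.048146^(1/2) − 1 = 0.023790, so r = 0.047580 = 4.758%.

4.758%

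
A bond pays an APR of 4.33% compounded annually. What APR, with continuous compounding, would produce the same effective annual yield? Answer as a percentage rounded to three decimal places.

4.239%

Compounded annually, EAR = nominal = 0.043300.
Equivalent continuous rate: r = ln(1 + 0.043300) = 0.042389 = 4.239%.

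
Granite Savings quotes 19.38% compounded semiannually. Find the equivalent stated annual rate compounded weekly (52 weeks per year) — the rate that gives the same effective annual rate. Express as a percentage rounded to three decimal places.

EAR = (1 + 0.1938/2)^2 − 1 = 0.203190.
Solve (1 + r/52)^52 = 1.203190: r/52 = 1.203190^(1/52) − 1 = 0.003564, so r = 0.185305 = 18.531%.

18.531%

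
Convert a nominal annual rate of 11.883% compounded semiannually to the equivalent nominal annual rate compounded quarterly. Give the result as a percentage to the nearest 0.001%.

11.712%

EAR = (1 + 0.11883/2)^2 − 1 = 0.122360.
Solve (1 + r/4)^4 = 1.122360: r/4 = 1.122360^(1/4) − 1 = 0.029279, so r = 0.117115 = 11.712%.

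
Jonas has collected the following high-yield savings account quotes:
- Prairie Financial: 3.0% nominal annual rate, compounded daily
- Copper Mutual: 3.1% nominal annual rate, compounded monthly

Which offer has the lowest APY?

Prairie Financial: (1 + 0.030/365)^365 − 1 = 3.045%
Copper Mutual: (1 + 0.031/12)^12 − 1 = 3.144%
The lowest effective annual rate is Prairie Financial at 3.045%.

Prairie Financial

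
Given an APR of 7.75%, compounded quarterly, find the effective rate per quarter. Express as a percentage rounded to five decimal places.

With a nominal annual rate compounded quarterly, the periodic rate is the nominal rate divided by 4.
i = 0.0775 / 4 = 0.0193750 = 1.93750%.

1.93750%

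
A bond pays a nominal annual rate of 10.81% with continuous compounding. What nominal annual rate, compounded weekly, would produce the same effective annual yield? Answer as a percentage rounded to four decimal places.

10.8212%

EAR under continuous compounding: e^0.1081 − 1 = 0.114159.
Solve (1 + r/52)^52 = 1.114159: r/52 = 1.114159^(1/52) − 1 = 0.002081, so r = 0.108212 = 10.8212%.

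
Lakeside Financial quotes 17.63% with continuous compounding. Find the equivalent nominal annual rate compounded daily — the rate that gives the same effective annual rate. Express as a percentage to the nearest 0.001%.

EAR under continuous compounding: e^0.1763 − 1 = 0.192796.
Solve (1 + r/365)^365 = 1.192796: r/365 = 1.192796^(1/365) − 1 = 0.000483, so r = 0.176343 = 17.634%.

17.634%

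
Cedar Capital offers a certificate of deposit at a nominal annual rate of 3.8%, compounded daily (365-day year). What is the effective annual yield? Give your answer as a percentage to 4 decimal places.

3.8729%

EAR = (1 + 0.038/365)^365 − 1.
= 1.038729 − 1 = 3.8729%.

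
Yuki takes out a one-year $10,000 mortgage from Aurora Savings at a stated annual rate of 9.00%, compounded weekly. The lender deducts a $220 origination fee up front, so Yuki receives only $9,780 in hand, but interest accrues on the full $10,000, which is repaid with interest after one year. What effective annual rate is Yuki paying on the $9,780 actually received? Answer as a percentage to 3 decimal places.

Amount owed after one year: 10,000 × (1 + 0.0900/52)^52 = 10,000 × 1.094089 = $10,940.89.
Effective rate on net proceeds: 10,940.89 / 9,780 − 1 = 0.118701 = 11.870%.

11.870%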